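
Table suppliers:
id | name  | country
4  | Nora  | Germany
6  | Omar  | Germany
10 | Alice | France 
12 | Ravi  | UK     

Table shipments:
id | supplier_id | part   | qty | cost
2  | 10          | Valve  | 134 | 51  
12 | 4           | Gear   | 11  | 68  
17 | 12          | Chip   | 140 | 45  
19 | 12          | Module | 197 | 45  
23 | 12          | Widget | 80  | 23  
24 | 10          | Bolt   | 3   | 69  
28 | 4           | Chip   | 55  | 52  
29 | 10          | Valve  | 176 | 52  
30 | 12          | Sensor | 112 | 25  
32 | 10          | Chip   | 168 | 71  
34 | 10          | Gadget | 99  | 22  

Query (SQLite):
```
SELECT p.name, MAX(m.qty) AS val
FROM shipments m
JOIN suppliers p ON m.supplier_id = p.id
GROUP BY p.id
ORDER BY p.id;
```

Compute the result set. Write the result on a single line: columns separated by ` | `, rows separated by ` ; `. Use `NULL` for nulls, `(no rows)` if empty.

Nora | 55 ; Alice | 176 ; Ravi | 197

Join each shipments row to its suppliers via supplier_id.
Group joined rows by suppliers.id; compute MAX(m.qty) per group.
  4: ids {12, 28} → MAX(m.qty)=55
  10: ids {2, 24, 29, 32, 34} → MAX(m.qty)=176
  12: ids {17, 19, 23, 30} → MAX(m.qty)=197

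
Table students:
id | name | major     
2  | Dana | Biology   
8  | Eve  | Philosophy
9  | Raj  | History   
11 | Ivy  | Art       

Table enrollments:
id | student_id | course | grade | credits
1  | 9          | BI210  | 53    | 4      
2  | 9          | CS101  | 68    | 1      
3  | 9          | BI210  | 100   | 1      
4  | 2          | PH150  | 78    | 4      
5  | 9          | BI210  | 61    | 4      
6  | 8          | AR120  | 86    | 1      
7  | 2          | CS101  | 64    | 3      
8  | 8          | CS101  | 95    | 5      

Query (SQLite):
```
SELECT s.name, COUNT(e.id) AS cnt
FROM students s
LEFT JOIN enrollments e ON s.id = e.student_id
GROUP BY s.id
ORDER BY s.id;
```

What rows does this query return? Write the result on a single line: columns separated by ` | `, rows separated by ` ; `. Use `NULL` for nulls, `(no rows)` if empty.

LEFT JOIN keeps every students row; unmatched ones get NULL for enrollments columns.
Group by students.id and compute COUNT(e.id). COUNT(col) of an all-NULL group is 0.
  2: ids {4, 7} → COUNT(e.id)=2
  8: ids {6, 8} → COUNT(e.id)=2
  9: ids {1, 2, 3, 5} → COUNT(e.id)=4
  11: ids {—} → COUNT(e.id)=0

Dana | 2 ; Eve | 2 ; Raj | 4 ; Ivy | 0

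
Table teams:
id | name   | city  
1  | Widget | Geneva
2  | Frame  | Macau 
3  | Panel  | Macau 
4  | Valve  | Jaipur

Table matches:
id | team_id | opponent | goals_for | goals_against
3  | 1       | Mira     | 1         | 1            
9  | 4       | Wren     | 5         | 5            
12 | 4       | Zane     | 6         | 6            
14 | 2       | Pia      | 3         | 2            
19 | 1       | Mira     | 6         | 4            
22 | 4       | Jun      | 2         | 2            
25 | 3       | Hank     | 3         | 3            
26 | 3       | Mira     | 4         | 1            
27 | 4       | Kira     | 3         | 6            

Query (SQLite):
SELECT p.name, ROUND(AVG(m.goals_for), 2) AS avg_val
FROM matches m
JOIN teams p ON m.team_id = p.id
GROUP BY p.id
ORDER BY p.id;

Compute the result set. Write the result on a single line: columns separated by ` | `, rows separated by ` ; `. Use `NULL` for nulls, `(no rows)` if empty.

Widget | 3.5 ; Frame | 3 ; Panel | 3.5 ; Valve | 4

Join each matches row to its teams via team_id.
Group joined rows by teams.id; compute ROUND(AVG(m.goals_for), 2) per group.
  1: ids {3, 19} → ROUND(AVG(m.goals_for), 2)=3.5
  2: ids {14} → ROUND(AVG(m.goals_for), 2)=3
  3: ids {25, 26} → ROUND(AVG(m.goals_for), 2)=3.5
  4: ids {9, 12, 22, 27} → ROUND(AVG(m.goals_for), 2)=4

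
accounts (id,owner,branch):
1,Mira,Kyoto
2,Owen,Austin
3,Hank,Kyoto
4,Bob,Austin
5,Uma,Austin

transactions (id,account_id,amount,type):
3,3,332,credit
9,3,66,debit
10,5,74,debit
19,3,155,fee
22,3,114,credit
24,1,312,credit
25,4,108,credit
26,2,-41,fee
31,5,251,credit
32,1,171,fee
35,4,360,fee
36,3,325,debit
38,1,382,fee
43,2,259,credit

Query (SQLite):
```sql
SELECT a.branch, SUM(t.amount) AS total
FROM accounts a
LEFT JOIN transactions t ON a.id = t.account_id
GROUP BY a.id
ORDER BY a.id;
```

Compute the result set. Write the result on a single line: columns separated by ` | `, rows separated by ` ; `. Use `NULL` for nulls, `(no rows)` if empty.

LEFT JOIN keeps every accounts row; unmatched ones get NULL for transactions columns.
Group by accounts.id and compute SUM(t.amount). SUM over an all-NULL group is NULL.
  1: ids {24, 32, 38} → SUM(t.amount)=865
  2: ids {26, 43} → SUM(t.amount)=218
  3: ids {3, 9, 19, 22, 36} → SUM(t.amount)=992
  4: ids {25, 35} → SUM(t.amount)=468
  5: ids {10, 31} → SUM(t.amount)=325

Kyoto | 865 ; Austin | 218 ; Kyoto | 992 ; Austin | 468 ; Austin | 325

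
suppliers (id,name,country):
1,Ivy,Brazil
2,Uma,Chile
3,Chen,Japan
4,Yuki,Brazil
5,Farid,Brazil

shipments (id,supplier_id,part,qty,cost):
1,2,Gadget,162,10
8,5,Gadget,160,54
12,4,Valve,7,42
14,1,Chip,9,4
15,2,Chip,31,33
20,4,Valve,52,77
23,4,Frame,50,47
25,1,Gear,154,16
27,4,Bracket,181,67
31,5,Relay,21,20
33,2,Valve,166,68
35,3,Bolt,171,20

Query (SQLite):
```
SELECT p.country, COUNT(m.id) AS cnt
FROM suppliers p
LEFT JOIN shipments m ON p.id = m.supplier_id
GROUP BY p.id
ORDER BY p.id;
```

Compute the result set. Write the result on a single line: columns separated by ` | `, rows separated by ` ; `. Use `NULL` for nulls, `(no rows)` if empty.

LEFT JOIN keeps every suppliers row; unmatched ones get NULL for shipments columns.
Group by suppliers.id and compute COUNT(m.id). COUNT(col) of an all-NULL group is 0.
  1: ids {14, 25} → COUNT(m.id)=2
  2: ids {1, 15, 33} → COUNT(m.id)=3
  3: ids {35} → COUNT(m.id)=1
  4: ids {12, 20, 23, 27} → COUNT(m.id)=4
  5: ids {8, 31} → COUNT(m.id)=2

Brazil | 2 ; Chile | 3 ; Japan | 1 ; Brazil | 4 ; Brazil | 2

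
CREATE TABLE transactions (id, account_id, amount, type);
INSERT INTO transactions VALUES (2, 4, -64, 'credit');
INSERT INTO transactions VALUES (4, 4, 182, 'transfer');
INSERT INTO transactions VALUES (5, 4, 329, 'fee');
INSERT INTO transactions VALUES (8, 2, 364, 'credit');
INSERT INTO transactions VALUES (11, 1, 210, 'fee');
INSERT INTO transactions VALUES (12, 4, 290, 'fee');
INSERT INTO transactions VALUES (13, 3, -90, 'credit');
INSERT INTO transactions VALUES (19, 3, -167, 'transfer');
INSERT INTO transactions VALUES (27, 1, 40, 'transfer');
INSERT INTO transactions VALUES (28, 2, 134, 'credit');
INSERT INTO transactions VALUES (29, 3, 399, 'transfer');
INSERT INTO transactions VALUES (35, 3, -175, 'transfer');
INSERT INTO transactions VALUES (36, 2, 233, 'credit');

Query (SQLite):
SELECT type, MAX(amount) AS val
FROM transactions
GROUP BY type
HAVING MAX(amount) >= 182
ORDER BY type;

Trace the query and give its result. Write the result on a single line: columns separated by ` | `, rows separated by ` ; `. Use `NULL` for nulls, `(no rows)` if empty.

Partition transactions by type; compute MAX(amount) within each group.
HAVING: keep groups where MAX(amount) >= 182.
  credit: ids {2, 8, 13, 28, 36} → MAX(amount)=364
  fee: ids {5, 11, 12} → MAX(amount)=329
  transfer: ids {4, 19, 27, 29, 35} → MAX(amount)=399

credit | 364 ; fee | 329 ; transfer | 399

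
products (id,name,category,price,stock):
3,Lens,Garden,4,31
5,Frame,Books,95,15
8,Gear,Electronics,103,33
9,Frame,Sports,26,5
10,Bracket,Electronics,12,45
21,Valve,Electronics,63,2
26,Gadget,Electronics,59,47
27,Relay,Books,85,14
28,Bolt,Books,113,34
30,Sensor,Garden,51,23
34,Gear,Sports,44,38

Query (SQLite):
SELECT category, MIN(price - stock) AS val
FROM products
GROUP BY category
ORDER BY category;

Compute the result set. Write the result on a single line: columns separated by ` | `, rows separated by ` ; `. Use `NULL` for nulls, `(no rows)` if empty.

For each row compute price - stock.
Group by category; take MIN of the expression per group.
  Books: ids {5, 27, 28} → MIN(price - stock)=71
  Electronics: ids {8, 10, 21, 26} → MIN(price - stock)=-33
  Garden: ids {3, 30} → MIN(price - stock)=-27
  Sports: ids {9, 34} → MIN(price - stock)=6

Books | 71 ; Electronics | -33 ; Garden | -27 ; Sports | 6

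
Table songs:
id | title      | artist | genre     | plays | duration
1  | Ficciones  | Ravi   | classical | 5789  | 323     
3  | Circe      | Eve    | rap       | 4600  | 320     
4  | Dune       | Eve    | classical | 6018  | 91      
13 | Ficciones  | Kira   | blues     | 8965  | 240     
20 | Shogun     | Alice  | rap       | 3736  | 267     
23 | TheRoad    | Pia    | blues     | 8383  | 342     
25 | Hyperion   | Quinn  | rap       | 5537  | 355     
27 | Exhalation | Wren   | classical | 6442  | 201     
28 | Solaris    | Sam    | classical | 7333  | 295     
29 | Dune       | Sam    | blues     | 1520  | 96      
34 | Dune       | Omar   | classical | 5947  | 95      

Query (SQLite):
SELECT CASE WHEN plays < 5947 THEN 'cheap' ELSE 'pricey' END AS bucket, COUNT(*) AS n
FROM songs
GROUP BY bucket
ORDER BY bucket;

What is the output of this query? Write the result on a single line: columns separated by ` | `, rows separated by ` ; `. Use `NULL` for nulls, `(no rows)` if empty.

Bucket rows by plays < 5947 → 'cheap' else 'pricey'; count each bucket.

cheap | 5 ; pricey | 6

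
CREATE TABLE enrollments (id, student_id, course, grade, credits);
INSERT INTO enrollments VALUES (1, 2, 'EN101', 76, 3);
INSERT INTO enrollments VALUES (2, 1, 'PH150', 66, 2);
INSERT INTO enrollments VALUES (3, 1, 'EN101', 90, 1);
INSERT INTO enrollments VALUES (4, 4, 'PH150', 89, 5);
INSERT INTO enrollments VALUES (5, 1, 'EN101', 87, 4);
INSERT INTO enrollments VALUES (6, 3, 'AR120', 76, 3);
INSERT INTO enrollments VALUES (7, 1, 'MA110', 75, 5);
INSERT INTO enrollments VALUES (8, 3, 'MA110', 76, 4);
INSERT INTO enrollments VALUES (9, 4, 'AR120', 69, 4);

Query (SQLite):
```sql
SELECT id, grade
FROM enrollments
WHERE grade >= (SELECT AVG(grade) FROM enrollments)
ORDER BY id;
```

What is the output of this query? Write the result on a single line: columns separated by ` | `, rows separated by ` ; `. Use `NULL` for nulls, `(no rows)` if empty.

Scalar subquery: AVG(grade) over all enrollments rows = 78.222222 (≈; comparison uses full precision).
Keep rows where grade >= that value.

3 | 90 ; 4 | 89 ; 5 | 87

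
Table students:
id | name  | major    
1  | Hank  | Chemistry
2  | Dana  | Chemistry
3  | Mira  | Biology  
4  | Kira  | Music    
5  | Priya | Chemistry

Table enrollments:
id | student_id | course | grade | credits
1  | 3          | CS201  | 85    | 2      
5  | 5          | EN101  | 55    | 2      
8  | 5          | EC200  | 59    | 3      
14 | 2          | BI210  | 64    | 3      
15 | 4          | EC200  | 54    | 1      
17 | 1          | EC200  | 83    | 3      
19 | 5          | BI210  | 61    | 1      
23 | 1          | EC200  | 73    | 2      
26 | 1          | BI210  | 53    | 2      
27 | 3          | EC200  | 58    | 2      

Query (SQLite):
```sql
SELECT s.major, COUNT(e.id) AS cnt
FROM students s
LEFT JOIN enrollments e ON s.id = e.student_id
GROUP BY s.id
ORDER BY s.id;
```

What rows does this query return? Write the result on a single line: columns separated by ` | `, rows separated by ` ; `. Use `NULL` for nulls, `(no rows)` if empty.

LEFT JOIN keeps every students row; unmatched ones get NULL for enrollments columns.
Group by students.id and compute COUNT(e.id). COUNT(col) of an all-NULL group is 0.
  1: ids {17, 23, 26} → COUNT(e.id)=3
  2: ids {14} → COUNT(e.id)=1
  3: ids {1, 27} → COUNT(e.id)=2
  4: ids {15} → COUNT(e.id)=1
  5: ids {5, 8, 19} → COUNT(e.id)=3

Chemistry | 3 ; Chemistry | 1 ; Biology | 2 ; Music | 1 ; Chemistry | 3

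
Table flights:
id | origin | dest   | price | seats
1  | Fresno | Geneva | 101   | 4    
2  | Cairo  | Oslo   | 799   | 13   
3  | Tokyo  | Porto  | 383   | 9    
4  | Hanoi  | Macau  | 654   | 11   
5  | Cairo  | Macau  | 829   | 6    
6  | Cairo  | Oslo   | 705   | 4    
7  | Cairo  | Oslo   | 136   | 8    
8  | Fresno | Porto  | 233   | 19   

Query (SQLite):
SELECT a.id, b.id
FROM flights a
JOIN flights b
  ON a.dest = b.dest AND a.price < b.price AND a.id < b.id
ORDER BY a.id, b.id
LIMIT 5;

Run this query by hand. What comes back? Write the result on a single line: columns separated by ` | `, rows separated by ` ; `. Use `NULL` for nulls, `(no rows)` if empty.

Pairs (a,b) with same dest, a.price < b.price, a.id < b.id.
dest groups: Geneva:{1} Macau:{4,5} Oslo:{2,6,7} Porto:{3,8}
Ordered by (a.id, b.id); first 5.

4 | 5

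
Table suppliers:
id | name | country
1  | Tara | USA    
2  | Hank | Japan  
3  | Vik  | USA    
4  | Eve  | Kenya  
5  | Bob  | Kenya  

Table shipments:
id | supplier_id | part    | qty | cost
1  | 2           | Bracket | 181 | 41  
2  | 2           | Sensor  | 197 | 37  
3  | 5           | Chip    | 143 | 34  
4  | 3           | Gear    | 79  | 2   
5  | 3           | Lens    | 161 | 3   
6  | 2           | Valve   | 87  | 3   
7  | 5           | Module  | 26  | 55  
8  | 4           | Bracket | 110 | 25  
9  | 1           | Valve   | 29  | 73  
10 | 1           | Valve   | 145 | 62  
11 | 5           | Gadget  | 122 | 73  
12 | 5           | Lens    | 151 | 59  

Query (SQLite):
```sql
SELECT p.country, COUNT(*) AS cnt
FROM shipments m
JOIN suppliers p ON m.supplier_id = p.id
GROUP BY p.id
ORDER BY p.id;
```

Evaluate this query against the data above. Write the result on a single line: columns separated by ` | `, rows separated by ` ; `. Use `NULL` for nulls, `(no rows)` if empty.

USA | 2 ; Japan | 3 ; USA | 2 ; Kenya | 1 ; Kenya | 4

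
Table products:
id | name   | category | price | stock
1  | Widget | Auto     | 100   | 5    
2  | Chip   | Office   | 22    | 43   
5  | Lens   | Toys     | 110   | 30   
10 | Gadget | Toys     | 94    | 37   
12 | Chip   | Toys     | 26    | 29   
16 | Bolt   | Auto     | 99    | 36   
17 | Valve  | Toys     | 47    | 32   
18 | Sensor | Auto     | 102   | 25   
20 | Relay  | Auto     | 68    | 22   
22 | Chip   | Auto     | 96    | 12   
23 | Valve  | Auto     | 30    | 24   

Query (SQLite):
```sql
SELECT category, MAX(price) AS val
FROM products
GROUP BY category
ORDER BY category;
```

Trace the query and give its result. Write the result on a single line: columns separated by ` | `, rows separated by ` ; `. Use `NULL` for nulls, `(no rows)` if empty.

Auto | 102 ; Office | 22 ; Toys | 110

Partition products by category; compute MAX(price) within each group.
  Auto: ids {1, 16, 18, 20, 22, 23} → MAX(price)=102
  Office: ids {2} → MAX(price)=22
  Toys: ids {5, 10, 12, 17} → MAX(price)=110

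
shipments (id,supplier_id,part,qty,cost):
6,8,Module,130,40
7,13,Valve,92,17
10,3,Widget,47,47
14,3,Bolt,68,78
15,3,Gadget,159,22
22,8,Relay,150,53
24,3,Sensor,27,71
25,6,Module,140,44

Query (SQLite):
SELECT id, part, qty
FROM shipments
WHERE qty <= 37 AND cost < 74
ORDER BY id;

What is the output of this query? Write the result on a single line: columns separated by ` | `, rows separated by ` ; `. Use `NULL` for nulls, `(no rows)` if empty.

24 | Sensor | 27

qty <= 37: ids {24}
cost < 74: ids {6, 7, 10, 15, 22, 24, 25}
Combine with AND.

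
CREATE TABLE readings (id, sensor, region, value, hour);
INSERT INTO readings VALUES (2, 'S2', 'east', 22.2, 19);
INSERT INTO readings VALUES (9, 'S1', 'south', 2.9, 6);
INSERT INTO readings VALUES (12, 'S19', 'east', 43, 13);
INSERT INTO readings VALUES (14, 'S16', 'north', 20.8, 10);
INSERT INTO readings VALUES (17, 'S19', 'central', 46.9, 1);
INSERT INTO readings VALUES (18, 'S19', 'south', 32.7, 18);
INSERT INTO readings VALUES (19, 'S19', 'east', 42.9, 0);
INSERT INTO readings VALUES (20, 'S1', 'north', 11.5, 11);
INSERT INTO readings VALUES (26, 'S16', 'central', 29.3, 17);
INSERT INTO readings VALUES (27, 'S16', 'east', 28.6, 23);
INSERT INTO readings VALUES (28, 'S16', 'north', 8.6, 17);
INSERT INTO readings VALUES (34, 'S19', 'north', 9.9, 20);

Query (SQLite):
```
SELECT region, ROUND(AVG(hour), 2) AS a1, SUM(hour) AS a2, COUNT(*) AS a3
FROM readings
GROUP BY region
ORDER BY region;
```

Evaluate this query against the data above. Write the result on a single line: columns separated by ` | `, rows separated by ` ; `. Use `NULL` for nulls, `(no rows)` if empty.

Group readings by region.
Per group compute: ROUND(AVG(hour), 2), SUM(hour), COUNT(*).
  central: ids {17, 26} → ROUND(AVG(hour), 2)=9, SUM(hour)=18, COUNT(*)=2
  east: ids {2, 12, 19, 27} → ROUND(AVG(hour), 2)=13.75, SUM(hour)=55, COUNT(*)=4
  north: ids {14, 20, 28, 34} → ROUND(AVG(hour), 2)=14.5, SUM(hour)=58, COUNT(*)=4
  south: ids {9, 18} → ROUND(AVG(hour), 2)=12, SUM(hour)=24, COUNT(*)=2

central | 9 | 18 | 2 ; east | 13.75 | 55 | 4 ; north | 14.5 | 58 | 4 ; south | 12 | 24 | 2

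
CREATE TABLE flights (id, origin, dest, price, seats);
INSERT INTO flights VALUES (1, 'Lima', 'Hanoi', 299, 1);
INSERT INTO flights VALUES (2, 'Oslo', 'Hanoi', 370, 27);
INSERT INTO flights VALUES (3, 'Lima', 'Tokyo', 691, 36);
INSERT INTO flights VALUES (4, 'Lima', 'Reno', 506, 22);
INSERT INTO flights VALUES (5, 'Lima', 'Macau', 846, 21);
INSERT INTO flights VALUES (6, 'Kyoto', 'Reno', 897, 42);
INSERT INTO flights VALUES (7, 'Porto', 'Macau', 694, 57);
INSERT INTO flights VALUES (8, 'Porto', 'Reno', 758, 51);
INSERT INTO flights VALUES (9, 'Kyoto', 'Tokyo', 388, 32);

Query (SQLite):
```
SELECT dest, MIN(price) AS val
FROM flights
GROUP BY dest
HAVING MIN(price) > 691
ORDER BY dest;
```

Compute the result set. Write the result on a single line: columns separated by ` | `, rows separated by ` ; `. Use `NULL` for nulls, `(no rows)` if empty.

Macau | 694

Partition flights by dest; compute MIN(price) within each group.
HAVING: keep groups where MIN(price) > 691.
  Hanoi: ids {1, 2} → MIN(price)=299
  Macau: ids {5, 7} → MIN(price)=694
  Reno: ids {4, 6, 8} → MIN(price)=506
  Tokyo: ids {3, 9} → MIN(price)=388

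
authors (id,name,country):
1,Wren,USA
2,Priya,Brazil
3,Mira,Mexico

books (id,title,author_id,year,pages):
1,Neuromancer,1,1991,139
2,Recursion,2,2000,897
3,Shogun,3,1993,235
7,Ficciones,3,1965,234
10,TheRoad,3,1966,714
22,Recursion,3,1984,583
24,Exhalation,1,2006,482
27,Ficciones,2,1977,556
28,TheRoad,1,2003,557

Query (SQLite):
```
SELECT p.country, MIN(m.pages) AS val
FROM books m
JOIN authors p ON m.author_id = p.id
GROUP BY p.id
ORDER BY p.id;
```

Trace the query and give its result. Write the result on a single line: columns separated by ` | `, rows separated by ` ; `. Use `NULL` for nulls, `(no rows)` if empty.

USA | 139 ; Brazil | 556 ; Mexico | 234

Join each books row to its authors via author_id.
Group joined rows by authors.id; compute MIN(m.pages) per group.
  1: ids {1, 24, 28} → MIN(m.pages)=139
  2: ids {2, 27} → MIN(m.pages)=556
  3: ids {3, 7, 10, 22} → MIN(m.pages)=234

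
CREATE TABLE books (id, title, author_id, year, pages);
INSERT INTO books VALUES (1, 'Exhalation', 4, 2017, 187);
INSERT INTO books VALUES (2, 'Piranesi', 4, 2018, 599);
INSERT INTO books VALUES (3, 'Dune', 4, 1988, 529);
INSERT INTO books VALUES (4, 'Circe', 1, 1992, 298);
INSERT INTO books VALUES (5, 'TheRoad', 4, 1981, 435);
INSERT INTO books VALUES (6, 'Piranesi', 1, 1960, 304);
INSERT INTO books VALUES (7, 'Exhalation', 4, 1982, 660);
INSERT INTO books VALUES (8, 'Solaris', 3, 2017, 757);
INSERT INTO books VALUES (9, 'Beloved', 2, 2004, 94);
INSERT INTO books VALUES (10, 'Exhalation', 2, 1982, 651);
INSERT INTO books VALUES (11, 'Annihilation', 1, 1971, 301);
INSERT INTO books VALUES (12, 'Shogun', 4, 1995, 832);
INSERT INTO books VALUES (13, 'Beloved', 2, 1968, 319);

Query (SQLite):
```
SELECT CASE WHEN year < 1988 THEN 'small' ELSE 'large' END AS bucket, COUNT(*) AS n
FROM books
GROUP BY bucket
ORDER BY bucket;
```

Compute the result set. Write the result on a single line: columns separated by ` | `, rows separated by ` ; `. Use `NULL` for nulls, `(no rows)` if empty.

large | 7 ; small | 6

Bucket rows by year < 1988 → 'small' else 'large'; count each bucket.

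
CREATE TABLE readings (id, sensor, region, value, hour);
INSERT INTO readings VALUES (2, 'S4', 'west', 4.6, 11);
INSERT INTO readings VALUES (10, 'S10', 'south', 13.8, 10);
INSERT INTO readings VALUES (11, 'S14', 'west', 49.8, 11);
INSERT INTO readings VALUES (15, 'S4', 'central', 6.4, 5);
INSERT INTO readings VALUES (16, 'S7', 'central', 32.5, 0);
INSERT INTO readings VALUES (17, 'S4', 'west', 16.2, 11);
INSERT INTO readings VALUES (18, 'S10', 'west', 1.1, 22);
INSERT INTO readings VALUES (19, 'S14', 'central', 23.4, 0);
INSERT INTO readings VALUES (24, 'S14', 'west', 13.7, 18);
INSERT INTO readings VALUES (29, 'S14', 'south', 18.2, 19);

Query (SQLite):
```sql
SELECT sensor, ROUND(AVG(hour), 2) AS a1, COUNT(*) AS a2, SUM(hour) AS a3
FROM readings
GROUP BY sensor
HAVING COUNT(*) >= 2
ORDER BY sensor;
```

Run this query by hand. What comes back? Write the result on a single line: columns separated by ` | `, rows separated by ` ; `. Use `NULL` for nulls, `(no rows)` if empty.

Group readings by sensor.
Per group compute: ROUND(AVG(hour), 2), COUNT(*), SUM(hour).
HAVING: drop groups with fewer than 2 rows.
  S10: ids {10, 18} → ROUND(AVG(hour), 2)=16, COUNT(*)=2, SUM(hour)=32
  S14: ids {11, 19, 24, 29} → ROUND(AVG(hour), 2)=12, COUNT(*)=4, SUM(hour)=48
  S4: ids {2, 15, 17} → ROUND(AVG(hour), 2)=9, COUNT(*)=3, SUM(hour)=27
  S7: ids {16} → ROUND(AVG(hour), 2)=0, COUNT(*)=1, SUM(hour)=0

S10 | 16 | 2 | 32 ; S14 | 12 | 4 | 48 ; S4 | 9 | 3 | 27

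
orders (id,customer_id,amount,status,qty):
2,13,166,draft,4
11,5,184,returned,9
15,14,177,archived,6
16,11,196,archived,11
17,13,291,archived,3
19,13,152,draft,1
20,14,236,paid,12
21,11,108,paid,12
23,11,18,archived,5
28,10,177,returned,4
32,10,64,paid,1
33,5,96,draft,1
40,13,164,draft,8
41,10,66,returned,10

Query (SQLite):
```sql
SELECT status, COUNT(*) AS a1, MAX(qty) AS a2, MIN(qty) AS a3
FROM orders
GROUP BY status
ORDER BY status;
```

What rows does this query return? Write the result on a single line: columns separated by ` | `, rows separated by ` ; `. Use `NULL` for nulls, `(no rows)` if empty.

archived | 4 | 11 | 3 ; draft | 4 | 8 | 1 ; paid | 3 | 12 | 1 ; returned | 3 | 10 | 4

Group orders by status.
Per group compute: COUNT(*), MAX(qty), MIN(qty).
  archived: ids {15, 16, 17, 23} → COUNT(*)=4, MAX(qty)=11, MIN(qty)=3
  draft: ids {2, 19, 33, 40} → COUNT(*)=4, MAX(qty)=8, MIN(qty)=1
  paid: ids {20, 21, 32} → COUNT(*)=3, MAX(qty)=12, MIN(qty)=1
  returned: ids {11, 28, 41} → COUNT(*)=3, MAX(qty)=10, MIN(qty)=4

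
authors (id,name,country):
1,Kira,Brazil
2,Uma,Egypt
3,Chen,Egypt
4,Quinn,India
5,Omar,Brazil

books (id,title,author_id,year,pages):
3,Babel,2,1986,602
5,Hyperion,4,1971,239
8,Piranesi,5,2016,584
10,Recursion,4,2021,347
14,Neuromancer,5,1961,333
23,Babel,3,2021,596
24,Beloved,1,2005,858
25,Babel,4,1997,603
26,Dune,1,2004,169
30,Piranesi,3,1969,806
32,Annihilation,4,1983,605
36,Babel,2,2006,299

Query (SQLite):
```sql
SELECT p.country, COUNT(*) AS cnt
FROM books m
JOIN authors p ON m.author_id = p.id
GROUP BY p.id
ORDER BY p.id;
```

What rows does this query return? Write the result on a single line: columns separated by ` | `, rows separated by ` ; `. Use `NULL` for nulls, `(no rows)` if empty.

Brazil | 2 ; Egypt | 2 ; Egypt | 2 ; India | 4 ; Brazil | 2

Join each books row to its authors via author_id.
Group joined rows by authors.id; compute COUNT(*) per group.
  1: ids {24, 26} → COUNT(*)=2
  2: ids {3, 36} → COUNT(*)=2
  3: ids {23, 30} → COUNT(*)=2
  4: ids {5, 10, 25, 32} → COUNT(*)=4
  5: ids {8, 14} → COUNT(*)=2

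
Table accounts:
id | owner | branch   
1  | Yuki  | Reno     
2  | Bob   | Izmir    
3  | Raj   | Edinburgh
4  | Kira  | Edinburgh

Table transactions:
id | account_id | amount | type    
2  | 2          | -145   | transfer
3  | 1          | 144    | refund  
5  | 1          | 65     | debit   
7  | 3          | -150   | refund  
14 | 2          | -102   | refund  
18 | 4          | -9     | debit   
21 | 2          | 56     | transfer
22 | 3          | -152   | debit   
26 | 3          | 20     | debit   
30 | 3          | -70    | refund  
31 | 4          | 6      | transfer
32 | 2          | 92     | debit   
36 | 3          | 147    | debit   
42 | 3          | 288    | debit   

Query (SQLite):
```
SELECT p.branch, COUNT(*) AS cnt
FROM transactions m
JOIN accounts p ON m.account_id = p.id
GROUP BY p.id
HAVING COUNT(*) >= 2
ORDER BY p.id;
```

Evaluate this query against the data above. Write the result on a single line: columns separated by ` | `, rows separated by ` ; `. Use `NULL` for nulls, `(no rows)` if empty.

Reno | 2 ; Izmir | 4 ; Edinburgh | 6 ; Edinburgh | 2

Join each transactions row to its accounts via account_id.
Group joined rows by accounts.id; compute COUNT(*) per group.
HAVING: keep groups with count ≥ 2.
  1: ids {3, 5} → COUNT(*)=2
  2: ids {2, 14, 21, 32} → COUNT(*)=4
  3: ids {7, 22, 26, 30, 36, 42} → COUNT(*)=6
  4: ids {18, 31} → COUNT(*)=2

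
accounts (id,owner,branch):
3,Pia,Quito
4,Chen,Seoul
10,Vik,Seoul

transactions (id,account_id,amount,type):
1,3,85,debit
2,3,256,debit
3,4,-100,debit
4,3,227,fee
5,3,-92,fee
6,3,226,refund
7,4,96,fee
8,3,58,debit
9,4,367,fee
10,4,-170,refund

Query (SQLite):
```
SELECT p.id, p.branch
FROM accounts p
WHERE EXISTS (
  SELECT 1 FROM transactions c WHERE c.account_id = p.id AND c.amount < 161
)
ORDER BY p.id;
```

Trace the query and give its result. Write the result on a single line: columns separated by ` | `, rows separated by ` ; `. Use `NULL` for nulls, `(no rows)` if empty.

For each accounts row, check whether any transactions with matching account_id has amount < 161.
Keep rows where that is true.

3 | Quito ; 4 | Seoul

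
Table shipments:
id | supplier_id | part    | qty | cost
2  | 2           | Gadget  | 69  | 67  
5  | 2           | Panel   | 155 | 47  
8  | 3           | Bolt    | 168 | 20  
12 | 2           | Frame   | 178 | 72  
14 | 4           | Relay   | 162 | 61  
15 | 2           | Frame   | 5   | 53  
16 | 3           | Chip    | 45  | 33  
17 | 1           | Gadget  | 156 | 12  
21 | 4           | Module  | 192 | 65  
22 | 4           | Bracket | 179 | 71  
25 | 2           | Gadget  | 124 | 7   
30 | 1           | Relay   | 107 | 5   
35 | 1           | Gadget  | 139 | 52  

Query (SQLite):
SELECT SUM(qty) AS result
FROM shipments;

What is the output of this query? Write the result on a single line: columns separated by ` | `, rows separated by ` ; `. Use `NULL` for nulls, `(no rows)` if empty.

1679

All qty values: [69, 155, 168, 178, 162, 5, 45, 156, 192, 179, 124, 107, 139].
SUM of non-NULL values = 1679.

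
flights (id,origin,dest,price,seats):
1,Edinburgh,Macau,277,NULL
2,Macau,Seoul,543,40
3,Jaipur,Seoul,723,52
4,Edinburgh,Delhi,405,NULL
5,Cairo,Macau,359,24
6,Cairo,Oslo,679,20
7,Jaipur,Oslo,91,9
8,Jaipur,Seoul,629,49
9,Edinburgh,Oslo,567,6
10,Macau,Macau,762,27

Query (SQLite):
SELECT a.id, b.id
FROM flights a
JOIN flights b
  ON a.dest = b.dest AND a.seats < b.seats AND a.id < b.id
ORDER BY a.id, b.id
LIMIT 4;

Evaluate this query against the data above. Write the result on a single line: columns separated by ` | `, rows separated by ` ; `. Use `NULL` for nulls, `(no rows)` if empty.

Pairs (a,b) with same dest, a.seats < b.seats, a.id < b.id.
dest groups: Delhi:{4} Macau:{1,5,10} Oslo:{6,7,9} Seoul:{2,3,8}
Ordered by (a.id, b.id); first 4.

2 | 3 ; 2 | 8 ; 5 | 10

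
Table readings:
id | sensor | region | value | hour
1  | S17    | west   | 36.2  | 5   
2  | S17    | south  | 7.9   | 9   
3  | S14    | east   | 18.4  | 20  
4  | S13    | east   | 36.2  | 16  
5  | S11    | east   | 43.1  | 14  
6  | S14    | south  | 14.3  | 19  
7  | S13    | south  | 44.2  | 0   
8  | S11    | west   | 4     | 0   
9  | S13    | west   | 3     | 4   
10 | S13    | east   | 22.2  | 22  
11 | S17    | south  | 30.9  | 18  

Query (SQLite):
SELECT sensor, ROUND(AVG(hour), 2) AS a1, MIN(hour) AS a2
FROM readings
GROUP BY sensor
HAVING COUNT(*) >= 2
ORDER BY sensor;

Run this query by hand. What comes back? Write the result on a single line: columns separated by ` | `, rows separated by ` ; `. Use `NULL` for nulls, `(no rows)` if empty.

Group readings by sensor.
Per group compute: ROUND(AVG(hour), 2), MIN(hour).
HAVING: drop groups with fewer than 2 rows.
  S11: ids {5, 8} → ROUND(AVG(hour), 2)=7, MIN(hour)=0
  S13: ids {4, 7, 9, 10} → ROUND(AVG(hour), 2)=10.5, MIN(hour)=0
  S14: ids {3, 6} → ROUND(AVG(hour), 2)=19.5, MIN(hour)=19
  S17: ids {1, 2, 11} → ROUND(AVG(hour), 2)=10.67, MIN(hour)=5

S11 | 7 | 0 ; S13 | 10.5 | 0 ; S14 | 19.5 | 19 ; S17 | 10.67 | 5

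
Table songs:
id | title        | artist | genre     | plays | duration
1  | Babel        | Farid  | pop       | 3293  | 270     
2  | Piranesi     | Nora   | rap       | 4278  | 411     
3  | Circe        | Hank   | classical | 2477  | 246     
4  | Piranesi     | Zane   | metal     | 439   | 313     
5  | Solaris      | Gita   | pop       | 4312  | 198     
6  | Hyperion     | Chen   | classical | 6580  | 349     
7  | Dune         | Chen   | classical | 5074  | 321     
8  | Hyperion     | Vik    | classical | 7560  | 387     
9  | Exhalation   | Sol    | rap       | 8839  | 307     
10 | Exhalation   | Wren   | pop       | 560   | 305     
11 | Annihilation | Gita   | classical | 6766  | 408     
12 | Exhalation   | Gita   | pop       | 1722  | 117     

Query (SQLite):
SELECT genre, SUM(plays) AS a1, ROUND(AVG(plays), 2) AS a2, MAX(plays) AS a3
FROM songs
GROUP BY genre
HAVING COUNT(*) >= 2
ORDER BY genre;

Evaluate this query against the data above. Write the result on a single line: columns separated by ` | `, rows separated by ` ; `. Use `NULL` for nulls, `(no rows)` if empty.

classical | 28457 | 5691.4 | 7560 ; pop | 9887 | 2471.75 | 4312 ; rap | 13117 | 6558.5 | 8839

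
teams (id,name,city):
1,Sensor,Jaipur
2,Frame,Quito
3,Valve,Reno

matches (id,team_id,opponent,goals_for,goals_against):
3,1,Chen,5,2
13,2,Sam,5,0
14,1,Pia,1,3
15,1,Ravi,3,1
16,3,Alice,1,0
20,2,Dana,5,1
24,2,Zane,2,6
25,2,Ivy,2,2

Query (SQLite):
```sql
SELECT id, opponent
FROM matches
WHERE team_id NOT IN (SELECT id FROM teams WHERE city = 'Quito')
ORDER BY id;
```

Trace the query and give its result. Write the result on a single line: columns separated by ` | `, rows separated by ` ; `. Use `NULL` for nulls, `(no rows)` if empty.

Inner query: teams.id where city = 'Quito'.
Outer: keep matches rows whose team_id is not in that set.
Inner query → {2}

3 | Chen ; 14 | Pia ; 15 | Ravi ; 16 | Alice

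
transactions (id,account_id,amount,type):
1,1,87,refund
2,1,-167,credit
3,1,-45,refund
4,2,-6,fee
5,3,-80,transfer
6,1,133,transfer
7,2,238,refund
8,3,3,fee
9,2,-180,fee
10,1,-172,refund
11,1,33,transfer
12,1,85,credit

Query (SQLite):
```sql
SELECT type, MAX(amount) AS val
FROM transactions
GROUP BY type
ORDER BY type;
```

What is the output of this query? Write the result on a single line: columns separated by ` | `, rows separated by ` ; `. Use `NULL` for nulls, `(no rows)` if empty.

credit | 85 ; fee | 3 ; refund | 238 ; transfer | 133

Partition transactions by type; compute MAX(amount) within each group.
  credit: ids {2, 12} → MAX(amount)=85
  fee: ids {4, 8, 9} → MAX(amount)=3
  refund: ids {1, 3, 7, 10} → MAX(amount)=238
  transfer: ids {5, 6, 11} → MAX(amount)=133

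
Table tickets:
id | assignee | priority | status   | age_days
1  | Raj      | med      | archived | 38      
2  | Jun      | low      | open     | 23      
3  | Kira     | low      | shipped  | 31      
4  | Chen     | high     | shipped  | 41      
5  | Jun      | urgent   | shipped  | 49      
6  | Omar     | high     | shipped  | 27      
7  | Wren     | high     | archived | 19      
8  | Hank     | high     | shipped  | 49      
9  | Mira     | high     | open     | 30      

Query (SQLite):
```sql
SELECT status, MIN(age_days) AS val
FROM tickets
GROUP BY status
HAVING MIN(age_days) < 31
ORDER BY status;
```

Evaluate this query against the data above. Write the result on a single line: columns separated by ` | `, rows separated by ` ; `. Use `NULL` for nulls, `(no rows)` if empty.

Partition tickets by status; compute MIN(age_days) within each group.
HAVING: keep groups where MIN(age_days) < 31.
  archived: ids {1, 7} → MIN(age_days)=19
  open: ids {2, 9} → MIN(age_days)=23
  shipped: ids {3, 4, 5, 6, 8} → MIN(age_days)=27

archived | 19 ; open | 23 ; shipped | 27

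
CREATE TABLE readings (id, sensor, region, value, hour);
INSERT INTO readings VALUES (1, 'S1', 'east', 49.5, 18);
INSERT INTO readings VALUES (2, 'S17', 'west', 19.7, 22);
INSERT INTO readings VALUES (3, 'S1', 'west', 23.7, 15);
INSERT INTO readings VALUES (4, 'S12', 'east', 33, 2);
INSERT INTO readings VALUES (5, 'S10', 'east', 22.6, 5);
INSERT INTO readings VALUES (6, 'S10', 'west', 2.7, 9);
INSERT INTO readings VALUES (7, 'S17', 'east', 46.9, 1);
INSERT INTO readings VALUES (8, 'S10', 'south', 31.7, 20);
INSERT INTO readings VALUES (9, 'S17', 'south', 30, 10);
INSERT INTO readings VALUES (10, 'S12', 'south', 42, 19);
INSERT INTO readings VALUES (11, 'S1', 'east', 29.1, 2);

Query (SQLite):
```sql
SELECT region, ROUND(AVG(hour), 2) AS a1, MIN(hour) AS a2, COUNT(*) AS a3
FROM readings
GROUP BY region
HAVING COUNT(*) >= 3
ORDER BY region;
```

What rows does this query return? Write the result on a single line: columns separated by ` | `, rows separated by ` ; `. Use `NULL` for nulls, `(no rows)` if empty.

Group readings by region.
Per group compute: ROUND(AVG(hour), 2), MIN(hour), COUNT(*).
HAVING: drop groups with fewer than 3 rows.
  east: ids {1, 4, 5, 7, 11} → ROUND(AVG(hour), 2)=5.6, MIN(hour)=1, COUNT(*)=5
  south: ids {8, 9, 10} → ROUND(AVG(hour), 2)=16.33, MIN(hour)=10, COUNT(*)=3
  west: ids {2, 3, 6} → ROUND(AVG(hour), 2)=15.33, MIN(hour)=9, COUNT(*)=3

east | 5.6 | 1 | 5 ; south | 16.33 | 10 | 3 ; west | 15.33 | 9 | 3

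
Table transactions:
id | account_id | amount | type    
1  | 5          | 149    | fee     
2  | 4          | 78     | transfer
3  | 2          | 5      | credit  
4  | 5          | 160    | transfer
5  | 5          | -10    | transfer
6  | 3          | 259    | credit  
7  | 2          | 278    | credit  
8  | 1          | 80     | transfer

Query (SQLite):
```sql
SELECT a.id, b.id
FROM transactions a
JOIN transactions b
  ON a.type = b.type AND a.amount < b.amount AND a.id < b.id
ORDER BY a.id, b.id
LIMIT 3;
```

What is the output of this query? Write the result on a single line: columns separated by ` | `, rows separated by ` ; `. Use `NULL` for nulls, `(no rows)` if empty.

Pairs (a,b) with same type, a.amount < b.amount, a.id < b.id.
type groups: credit:{3,6,7} fee:{1} transfer:{2,4,5,8}
Ordered by (a.id, b.id); first 3.

2 | 4 ; 2 | 8 ; 3 | 6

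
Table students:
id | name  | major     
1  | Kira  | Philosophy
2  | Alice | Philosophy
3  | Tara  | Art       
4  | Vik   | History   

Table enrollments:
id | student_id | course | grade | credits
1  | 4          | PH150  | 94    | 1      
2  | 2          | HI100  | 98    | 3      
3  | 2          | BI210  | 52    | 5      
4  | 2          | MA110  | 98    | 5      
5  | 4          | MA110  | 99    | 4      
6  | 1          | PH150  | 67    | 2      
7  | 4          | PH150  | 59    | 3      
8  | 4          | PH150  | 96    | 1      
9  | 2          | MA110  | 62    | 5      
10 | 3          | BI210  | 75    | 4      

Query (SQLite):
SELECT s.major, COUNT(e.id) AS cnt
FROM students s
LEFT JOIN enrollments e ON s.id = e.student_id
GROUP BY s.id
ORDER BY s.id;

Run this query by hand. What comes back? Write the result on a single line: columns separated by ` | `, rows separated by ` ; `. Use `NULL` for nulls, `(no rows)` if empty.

LEFT JOIN keeps every students row; unmatched ones get NULL for enrollments columns.
Group by students.id and compute COUNT(e.id). COUNT(col) of an all-NULL group is 0.
  1: ids {6} → COUNT(e.id)=1
  2: ids {2, 3, 4, 9} → COUNT(e.id)=4
  3: ids {10} → COUNT(e.id)=1
  4: ids {1, 5, 7, 8} → COUNT(e.id)=4

Philosophy | 1 ; Philosophy | 4 ; Art | 1 ; History | 4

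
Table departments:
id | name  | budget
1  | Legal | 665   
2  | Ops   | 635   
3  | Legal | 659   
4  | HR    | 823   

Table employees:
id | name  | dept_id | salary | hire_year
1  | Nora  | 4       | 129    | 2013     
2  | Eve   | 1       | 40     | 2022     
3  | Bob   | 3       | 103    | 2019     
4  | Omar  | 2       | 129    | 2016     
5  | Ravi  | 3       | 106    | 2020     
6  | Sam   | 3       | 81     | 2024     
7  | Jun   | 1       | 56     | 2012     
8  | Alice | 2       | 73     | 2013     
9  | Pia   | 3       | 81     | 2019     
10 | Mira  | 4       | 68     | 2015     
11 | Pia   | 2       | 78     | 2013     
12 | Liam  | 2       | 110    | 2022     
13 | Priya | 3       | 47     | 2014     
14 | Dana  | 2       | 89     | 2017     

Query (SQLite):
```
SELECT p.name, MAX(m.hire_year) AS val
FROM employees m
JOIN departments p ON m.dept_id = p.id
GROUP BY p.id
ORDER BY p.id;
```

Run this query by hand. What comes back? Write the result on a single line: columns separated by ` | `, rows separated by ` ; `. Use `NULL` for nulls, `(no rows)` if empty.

Legal | 2022 ; Ops | 2022 ; Legal | 2024 ; HR | 2015

Join each employees row to its departments via dept_id.
Group joined rows by departments.id; compute MAX(m.hire_year) per group.
  1: ids {2, 7} → MAX(m.hire_year)=2022
  2: ids {4, 8, 11, 12, 14} → MAX(m.hire_year)=2022
  3: ids {3, 5, 6, 9, 13} → MAX(m.hire_year)=2024
  4: ids {1, 10} → MAX(m.hire_year)=2015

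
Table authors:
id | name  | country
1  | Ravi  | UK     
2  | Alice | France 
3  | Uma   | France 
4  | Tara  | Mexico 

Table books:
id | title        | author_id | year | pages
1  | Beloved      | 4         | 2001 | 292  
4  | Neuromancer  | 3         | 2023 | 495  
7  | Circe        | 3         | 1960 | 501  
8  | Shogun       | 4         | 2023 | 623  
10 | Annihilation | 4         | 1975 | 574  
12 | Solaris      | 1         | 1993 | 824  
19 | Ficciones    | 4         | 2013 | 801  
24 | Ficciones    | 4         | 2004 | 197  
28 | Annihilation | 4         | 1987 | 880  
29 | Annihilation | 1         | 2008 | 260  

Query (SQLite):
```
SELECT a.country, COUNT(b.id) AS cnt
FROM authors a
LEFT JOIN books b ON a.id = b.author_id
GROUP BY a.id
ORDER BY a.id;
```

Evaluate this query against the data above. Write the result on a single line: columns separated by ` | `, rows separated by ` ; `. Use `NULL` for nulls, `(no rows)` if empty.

LEFT JOIN keeps every authors row; unmatched ones get NULL for books columns.
Group by authors.id and compute COUNT(b.id). COUNT(col) of an all-NULL group is 0.
  1: ids {12, 29} → COUNT(b.id)=2
  2: ids {—} → COUNT(b.id)=0
  3: ids {4, 7} → COUNT(b.id)=2
  4: ids {1, 8, 10, 19, 24, 28} → COUNT(b.id)=6

UK | 2 ; France | 0 ; France | 2 ; Mexico | 6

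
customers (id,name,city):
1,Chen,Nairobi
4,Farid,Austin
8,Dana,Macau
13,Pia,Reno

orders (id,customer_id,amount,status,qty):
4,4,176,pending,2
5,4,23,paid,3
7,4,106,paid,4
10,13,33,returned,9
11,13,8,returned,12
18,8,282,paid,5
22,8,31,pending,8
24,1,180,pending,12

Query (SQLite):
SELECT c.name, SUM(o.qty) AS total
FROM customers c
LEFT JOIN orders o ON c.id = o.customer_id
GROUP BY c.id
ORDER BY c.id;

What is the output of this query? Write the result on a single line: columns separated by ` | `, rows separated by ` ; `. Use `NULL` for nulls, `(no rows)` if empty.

Chen | 12 ; Farid | 9 ; Dana | 13 ; Pia | 21

LEFT JOIN keeps every customers row; unmatched ones get NULL for orders columns.
Group by customers.id and compute SUM(o.qty). SUM over an all-NULL group is NULL.
  1: ids {24} → SUM(o.qty)=12
  4: ids {4, 5, 7} → SUM(o.qty)=9
  8: ids {18, 22} → SUM(o.qty)=13
  13: ids {10, 11} → SUM(o.qty)=21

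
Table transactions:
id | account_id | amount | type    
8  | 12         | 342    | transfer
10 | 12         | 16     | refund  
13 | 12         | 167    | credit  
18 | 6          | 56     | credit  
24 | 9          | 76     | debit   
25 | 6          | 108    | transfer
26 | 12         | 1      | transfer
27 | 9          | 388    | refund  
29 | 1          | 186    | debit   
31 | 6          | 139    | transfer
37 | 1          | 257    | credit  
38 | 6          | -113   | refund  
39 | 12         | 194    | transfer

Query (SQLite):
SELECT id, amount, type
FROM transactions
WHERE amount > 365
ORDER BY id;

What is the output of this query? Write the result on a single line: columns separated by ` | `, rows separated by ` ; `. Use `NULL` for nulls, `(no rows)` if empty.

27 | 388 | refund

amount > 365: ids {27}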